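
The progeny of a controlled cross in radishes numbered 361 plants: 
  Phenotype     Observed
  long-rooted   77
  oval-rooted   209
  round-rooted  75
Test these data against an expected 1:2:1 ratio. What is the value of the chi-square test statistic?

Total ratio parts = 4. Expected numbers out of 361:
  long-rooted: 361 × 1/4 = 90.25
  oval-rooted: 361 × 2/4 = 180.5
  round-rooted: 361 × 1/4 = 90.25
χ² = Σ (O − E)² / E
  long-rooted: (77 − 90.25)² / 90.25 = 1.9453
  oval-rooted: (209 − 180.5)² / 180.5 = 4.5000
  round-rooted: (75 − 90.25)² / 90.25 = 2.5769
χ² = 1.9453 + 4.5000 + 2.5769 = 9.0222 ≈ 9.022

9.022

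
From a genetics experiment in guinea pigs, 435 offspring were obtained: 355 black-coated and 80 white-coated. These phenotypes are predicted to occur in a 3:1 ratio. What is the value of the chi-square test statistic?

10.134

The 3:1 ratio has 4 parts, so with N = 435 the expected counts are:
  black-coated: 435 × 3/4 = 326.25
  white-coated: 435 × 1/4 = 108.75
χ² = Σ (O − E)² / E
  black-coated: (355 − 326.25)² / 326.25 = 2.5335
  white-coated: (80 − 108.75)² / 108.75 = 7.6006
χ² = 2.5335 + 7.6006 = 10.1341 ≈ 10.134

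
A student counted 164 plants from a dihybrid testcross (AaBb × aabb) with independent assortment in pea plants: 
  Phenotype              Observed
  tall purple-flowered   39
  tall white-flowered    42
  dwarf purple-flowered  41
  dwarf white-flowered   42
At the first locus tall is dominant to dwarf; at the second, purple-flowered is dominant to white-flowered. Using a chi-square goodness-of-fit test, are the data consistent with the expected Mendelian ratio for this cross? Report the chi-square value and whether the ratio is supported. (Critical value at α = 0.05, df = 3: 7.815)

0.146; consistent

A dihybrid testcross with independent assortment gives a 1:1:1:1 ratio.
Expected counts for N = 164 under a 1:1:1:1 ratio (total parts = 4):
  tall purple-flowered: 164 × 1/4 = 41
  tall white-flowered: 164 × 1/4 = 41
  dwarf purple-flowered: 164 × 1/4 = 41
  dwarf white-flowered: 164 × 1/4 = 41
χ² = Σ (O − E)² / E
  tall purple-flowered: (39 − 41)² / 41 = 0.0976
  tall white-flowered: (42 − 41)² / 41 = 0.0244
  dwarf purple-flowered: (41 − 41)² / 41 = 0.0000
  dwarf white-flowered: (42 − 41)² / 41 = 0.0244
χ² = 0.0976 + 0.0244 + 0.0000 + 0.0244 = 0.1464 ≈ 0.146
Degrees of freedom = 4 − 1 = 3; critical value at α = 0.05 is 7.815.
Since 0.146 < 7.815, we fail to reject the null hypothesis — the data are consistent with the 1:1:1:1 ratio.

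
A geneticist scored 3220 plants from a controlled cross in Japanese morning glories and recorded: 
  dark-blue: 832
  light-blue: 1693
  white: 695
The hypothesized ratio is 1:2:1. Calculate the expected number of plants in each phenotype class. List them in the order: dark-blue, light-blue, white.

805, 1610, 805

The 1:2:1 ratio has 4 parts, so with N = 3220 the expected counts are:
  dark-blue: 3220 × 1/4 = 805
  light-blue: 3220 × 2/4 = 1610
  white: 3220 × 1/4 = 805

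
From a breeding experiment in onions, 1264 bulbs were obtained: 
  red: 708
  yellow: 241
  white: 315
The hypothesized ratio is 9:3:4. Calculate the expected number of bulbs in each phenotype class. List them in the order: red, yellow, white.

Expected counts for N = 1264 under a 9:3:4 ratio (total parts = 16):
  red: 1264 × 9/16 = 711
  yellow: 1264 × 3/16 = 237
  white: 1264 × 4/16 = 316

711, 237, 316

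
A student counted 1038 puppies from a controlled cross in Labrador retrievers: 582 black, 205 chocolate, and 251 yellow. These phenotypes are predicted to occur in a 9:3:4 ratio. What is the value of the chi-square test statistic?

The 9:3:4 ratio has 16 parts, so with N = 1038 the expected counts are:
  black: 1038 × 9/16 = 583.875
  chocolate: 1038 × 3/16 = 194.625
  yellow: 1038 × 4/16 = 259.5
χ² = Σ (O − E)² / E
  black: (582 − 583.875)² / 583.875 = 0.0060
  chocolate: (205 − 194.625)² / 194.625 = 0.5531
  yellow: (251 − 259.5)² / 259.5 = 0.2784
χ² = 0.0060 + 0.5531 + 0.2784 = 0.8375 ≈ 0.838

0.838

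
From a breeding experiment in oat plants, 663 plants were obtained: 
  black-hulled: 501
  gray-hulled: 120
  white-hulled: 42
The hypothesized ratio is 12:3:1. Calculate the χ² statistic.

Total ratio parts = 16. Expected numbers out of 663:
  black-hulled: 663 × 12/16 = 497.25
  gray-hulled: 663 × 3/16 = 124.3125
  white-hulled: 663 × 1/16 = 41.4375
χ² = Σ (O − E)² / E
  black-hulled: (501 − 497.25)² / 497.25 = 0.0283
  gray-hulled: (120 − 124.3125)² / 124.3125 = 0.1496
  white-hulled: (42 − 41.4375)² / 41.4375 = 0.0076
χ² = 0.0283 + 0.1496 + 0.0076 = 0.1855 ≈ 0.186

0.186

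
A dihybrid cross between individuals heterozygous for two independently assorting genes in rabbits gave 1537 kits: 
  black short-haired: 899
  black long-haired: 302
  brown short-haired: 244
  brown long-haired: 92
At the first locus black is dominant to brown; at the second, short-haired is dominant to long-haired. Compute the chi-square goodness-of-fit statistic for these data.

A dihybrid F₂ with independent assortment and complete dominance at both loci gives a 9:3:3:1 phenotypic ratio.
Expected counts for N = 1537 under a 9:3:3:1 ratio (total parts = 16):
  black short-haired: 1537 × 9/16 = 864.5625
  black long-haired: 1537 × 3/16 = 288.1875
  brown short-haired: 1537 × 3/16 = 288.1875
  brown long-haired: 1537 × 1/16 = 96.0625
χ² = Σ (O − E)² / E
  black short-haired: (899 − 864.5625)² / 864.5625 = 1.3717
  black long-haired: (302 − 288.1875)² / 288.1875 = 0.6620
  brown short-haired: (244 − 288.1875)² / 288.1875 = 6.7752
  brown long-haired: (92 − 96.0625)² / 96.0625 = 0.1718
χ² = 1.3717 + 0.6620 + 6.7752 + 0.1718 = 8.9807 ≈ 8.981

8.981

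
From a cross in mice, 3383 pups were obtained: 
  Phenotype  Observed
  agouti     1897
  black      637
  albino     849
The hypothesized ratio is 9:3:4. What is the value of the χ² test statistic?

0.042

The 9:3:4 ratio has 16 parts, so with N = 3383 the expected counts are:
  agouti: 3383 × 9/16 = 1902.9375
  black: 3383 × 3/16 = 634.3125
  albino: 3383 × 4/16 = 845.75
χ² = Σ (O − E)² / E
  agouti: (1897 − 1902.9375)² / 1902.9375 = 0.0185
  black: (637 − 634.3125)² / 634.3125 = 0.0114
  albino: (849 − 845.75)² / 845.75 = 0.0125
χ² = 0.0185 + 0.0114 + 0.0125 = 0.0424 ≈ 0.042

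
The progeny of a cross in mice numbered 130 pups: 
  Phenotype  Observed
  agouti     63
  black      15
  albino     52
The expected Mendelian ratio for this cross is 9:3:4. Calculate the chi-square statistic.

Under the 9:3:4 hypothesis (Σ ratio = 16, N = 130):
  agouti: 130 × 9/16 = 73.125
  black: 130 × 3/16 = 24.375
  albino: 130 × 4/16 = 32.5
χ² = Σ (O − E)² / E
  agouti: (63 − 73.125)² / 73.125 = 1.4019
  black: (15 − 24.375)² / 24.375 = 3.6058
  albino: (52 − 32.5)² / 32.5 = 11.7000
χ² = 1.4019 + 3.6058 + 11.7000 = 16.7077 ≈ 16.708

16.708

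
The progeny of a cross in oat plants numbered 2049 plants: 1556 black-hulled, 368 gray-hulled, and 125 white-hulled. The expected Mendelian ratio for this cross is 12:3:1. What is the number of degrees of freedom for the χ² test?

2

A goodness-of-fit test with 3 phenotype classes has df = 3 − 1 = 2.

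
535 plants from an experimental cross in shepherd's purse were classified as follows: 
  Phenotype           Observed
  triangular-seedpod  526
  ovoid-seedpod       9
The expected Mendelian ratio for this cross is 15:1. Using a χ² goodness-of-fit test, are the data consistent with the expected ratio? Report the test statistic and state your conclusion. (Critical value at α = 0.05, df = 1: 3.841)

19.051; not consistent

Expected counts for N = 535 under a 15:1 ratio (total parts = 16):
  triangular-seedpod: 535 × 15/16 = 501.5625
  ovoid-seedpod: 535 × 1/16 = 33.4375
χ² = Σ (O − E)² / E
  triangular-seedpod: (526 − 501.5625)² / 501.5625 = 1.1907
  ovoid-seedpod: (9 − 33.4375)² / 33.4375 = 17.8599
χ² = 1.1907 + 17.8599 = 19.0506 ≈ 19.051
Degrees of freedom = 2 − 1 = 1; critical value at α = 0.05 is 3.841.
Since 19.051 > 3.841, we reject the null hypothesis — the data do not fit the 15:1 ratio.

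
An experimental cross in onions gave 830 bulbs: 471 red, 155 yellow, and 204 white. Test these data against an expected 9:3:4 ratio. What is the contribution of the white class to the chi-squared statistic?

Under the 9:3:4 hypothesis (Σ ratio = 16, N = 830):
  red: 830 × 9/16 = 466.875
  yellow: 830 × 3/16 = 155.625
  white: 830 × 4/16 = 207.5
Contribution of white: (204 − 207.5)² / 207.5 = 0.0590

0.059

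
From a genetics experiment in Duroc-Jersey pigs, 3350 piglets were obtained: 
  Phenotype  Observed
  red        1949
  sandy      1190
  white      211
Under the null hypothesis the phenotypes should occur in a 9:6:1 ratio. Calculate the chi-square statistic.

5.723

Total ratio parts = 16. Expected numbers out of 3350:
  red: 3350 × 9/16 = 1884.375
  sandy: 3350 × 6/16 = 1256.25
  white: 3350 × 1/16 = 209.375
χ² = Σ (O − E)² / E
  red: (1949 − 1884.375)² / 1884.375 = 2.2163
  sandy: (1190 − 1256.25)² / 1256.25 = 3.4938
  white: (211 − 209.375)² / 209.375 = 0.0126
χ² = 2.2163 + 3.4938 + 0.0126 = 5.7227 ≈ 5.723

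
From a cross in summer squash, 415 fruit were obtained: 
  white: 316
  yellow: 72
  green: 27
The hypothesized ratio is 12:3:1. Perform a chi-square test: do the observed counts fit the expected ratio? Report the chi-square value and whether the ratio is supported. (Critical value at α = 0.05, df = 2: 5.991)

0.550; consistent

Total ratio parts = 16. Expected numbers out of 415:
  white: 415 × 12/16 = 311.25
  yellow: 415 × 3/16 = 77.8125
  green: 415 × 1/16 = 25.9375
χ² = Σ (O − E)² / E
  white: (316 − 311.25)² / 311.25 = 0.0725
  yellow: (72 − 77.8125)² / 77.8125 = 0.4342
  green: (27 − 25.9375)² / 25.9375 = 0.0435
χ² = 0.0725 + 0.4342 + 0.0435 = 0.5502 ≈ 0.550
Degrees of freedom = 3 − 1 = 2; critical value at α = 0.05 is 5.991.
Since 0.550 < 5.991, we fail to reject the null hypothesis — the data are consistent with the 12:3:1 ratio.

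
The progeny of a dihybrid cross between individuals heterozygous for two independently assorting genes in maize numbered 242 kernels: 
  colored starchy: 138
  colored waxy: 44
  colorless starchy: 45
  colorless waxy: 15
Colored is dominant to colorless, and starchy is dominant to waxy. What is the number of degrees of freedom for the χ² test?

A dihybrid F₂ with independent assortment and complete dominance at both loci gives a 9:3:3:1 phenotypic ratio.
A goodness-of-fit test with 4 phenotype classes has df = 4 − 1 = 3.

3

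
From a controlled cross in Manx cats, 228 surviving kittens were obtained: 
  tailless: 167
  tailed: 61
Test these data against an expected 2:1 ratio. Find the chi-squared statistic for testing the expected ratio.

4.441

The 2:1 ratio has 3 parts, so with N = 228 the expected counts are:
  tailless: 228 × 2/3 = 152
  tailed: 228 × 1/3 = 76
χ² = Σ (O − E)² / E
  tailless: (167 − 152)² / 152 = 1.4803
  tailed: (61 − 76)² / 76 = 2.9605
χ² = 1.4803 + 2.9605 = 4.4408 ≈ 4.441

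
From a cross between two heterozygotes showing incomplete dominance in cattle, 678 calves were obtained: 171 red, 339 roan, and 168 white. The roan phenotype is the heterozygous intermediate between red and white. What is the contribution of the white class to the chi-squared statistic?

0.013

With incomplete dominance, a heterozygote × heterozygote cross gives a 1:2:1 phenotypic ratio.
The 1:2:1 ratio has 4 parts, so with N = 678 the expected counts are:
  red: 678 × 1/4 = 169.5
  roan: 678 × 2/4 = 339
  white: 678 × 1/4 = 169.5
Contribution of white: (168 − 169.5)² / 169.5 = 0.0133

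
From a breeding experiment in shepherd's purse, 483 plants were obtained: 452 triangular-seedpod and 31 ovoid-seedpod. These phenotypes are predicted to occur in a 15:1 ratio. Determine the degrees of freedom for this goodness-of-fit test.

1

A goodness-of-fit test with 2 phenotype classes has df = 2 − 1 = 1.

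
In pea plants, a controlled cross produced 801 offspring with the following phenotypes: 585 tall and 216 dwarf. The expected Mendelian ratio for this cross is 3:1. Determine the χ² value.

1.652

The 3:1 ratio has 4 parts, so with N = 801 the expected counts are:
  tall: 801 × 3/4 = 600.75
  dwarf: 801 × 1/4 = 200.25
χ² = Σ (O − E)² / E
  tall: (585 − 600.75)² / 600.75 = 0.4129
  dwarf: (216 − 200.25)² / 200.25 = 1.2388
χ² = 0.4129 + 1.2388 = 1.6517 ≈ 1.652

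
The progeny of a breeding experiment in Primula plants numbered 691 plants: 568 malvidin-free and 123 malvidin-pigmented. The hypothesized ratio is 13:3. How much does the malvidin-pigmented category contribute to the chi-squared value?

Total ratio parts = 16. Expected numbers out of 691:
  malvidin-free: 691 × 13/16 = 561.4375
  malvidin-pigmented: 691 × 3/16 = 129.5625
Contribution of malvidin-pigmented: (123 − 129.5625)² / 129.5625 = 0.3324

0.332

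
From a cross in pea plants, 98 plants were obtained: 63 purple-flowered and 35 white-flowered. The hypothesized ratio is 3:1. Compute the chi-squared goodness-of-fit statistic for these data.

The 3:1 ratio has 4 parts, so with N = 98 the expected counts are:
  purple-flowered: 98 × 3/4 = 73.5
  white-flowered: 98 × 1/4 = 24.5
χ² = Σ (O − E)² / E
  purple-flowered: (63 − 73.5)² / 73.5 = 1.5000
  white-flowered: (35 − 24.5)² / 24.5 = 4.5000
χ² = 1.5000 + 4.5000 = 6.000

6.000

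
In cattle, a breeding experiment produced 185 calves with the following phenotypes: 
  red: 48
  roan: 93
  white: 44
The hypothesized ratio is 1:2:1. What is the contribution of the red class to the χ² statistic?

0.066

The 1:2:1 ratio has 4 parts, so with N = 185 the expected counts are:
  red: 185 × 1/4 = 46.25
  roan: 185 × 2/4 = 92.5
  white: 185 × 1/4 = 46.25
Contribution of red: (48 − 46.25)² / 46.25 = 0.0662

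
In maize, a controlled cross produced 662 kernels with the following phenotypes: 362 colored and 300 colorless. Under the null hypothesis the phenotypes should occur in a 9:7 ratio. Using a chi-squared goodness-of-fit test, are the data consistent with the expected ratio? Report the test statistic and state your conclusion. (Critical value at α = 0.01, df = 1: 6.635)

Expected counts for N = 662 under a 9:7 ratio (total parts = 16):
  colored: 662 × 9/16 = 372.375
  colorless: 662 × 7/16 = 289.625
χ² = Σ (O − E)² / E
  colored: (362 − 372.375)² / 372.375 = 0.2891
  colorless: (300 − 289.625)² / 289.625 = 0.3717
χ² = 0.2891 + 0.3717 = 0.6608 ≈ 0.661
Degrees of freedom = 2 − 1 = 1; critical value at α = 0.01 is 6.635.
Since 0.661 < 6.635, we fail to reject the null hypothesis — the data are consistent with the 9:7 ratio.

0.661; consistent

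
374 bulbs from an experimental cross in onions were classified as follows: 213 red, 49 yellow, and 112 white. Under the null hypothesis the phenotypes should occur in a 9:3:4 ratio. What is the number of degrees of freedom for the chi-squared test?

A goodness-of-fit test with 3 phenotype classes has df = 3 − 1 = 2.

2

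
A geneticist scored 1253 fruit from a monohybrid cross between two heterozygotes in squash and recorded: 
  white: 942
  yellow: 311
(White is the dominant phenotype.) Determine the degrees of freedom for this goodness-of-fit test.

For a monohybrid cross between heterozygotes with complete dominance, the expected phenotypic ratio is 3:1.
A goodness-of-fit test with 2 phenotype classes has df = 2 − 1 = 1.

1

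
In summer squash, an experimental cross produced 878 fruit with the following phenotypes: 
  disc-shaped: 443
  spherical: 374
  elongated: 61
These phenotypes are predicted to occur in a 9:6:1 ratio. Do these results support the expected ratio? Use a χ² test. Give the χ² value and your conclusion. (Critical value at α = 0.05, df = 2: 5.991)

Total ratio parts = 16. Expected numbers out of 878:
  disc-shaped: 878 × 9/16 = 493.875
  spherical: 878 × 6/16 = 329.25
  elongated: 878 × 1/16 = 54.875
χ² = Σ (O − E)² / E
  disc-shaped: (443 − 493.875)² / 493.875 = 5.2407
  spherical: (374 − 329.25)² / 329.25 = 6.0822
  elongated: (61 − 54.875)² / 54.875 = 0.6837
χ² = 5.2407 + 6.0822 + 0.6837 = 12.0066 ≈ 12.007
Degrees of freedom = 3 − 1 = 2; critical value at α = 0.05 is 5.991.
Since 12.007 > 5.991, we reject the null hypothesis — the data do not fit the 9:6:1 ratio.

12.007; not consistent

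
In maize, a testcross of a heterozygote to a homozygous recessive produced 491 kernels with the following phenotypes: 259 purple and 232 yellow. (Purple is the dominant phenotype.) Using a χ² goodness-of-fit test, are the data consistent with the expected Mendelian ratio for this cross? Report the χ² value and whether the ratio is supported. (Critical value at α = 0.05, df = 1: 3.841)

1.485; consistent

A testcross of a heterozygote (Aa × aa) gives a 1:1 phenotypic ratio.
Under the 1:1 hypothesis (Σ ratio = 2, N = 491):
  purple: 491 × 1/2 = 245.5
  yellow: 491 × 1/2 = 245.5
χ² = Σ (O − E)² / E
  purple: (259 − 245.5)² / 245.5 = 0.7424
  yellow: (232 − 245.5)² / 245.5 = 0.7424
χ² = 0.7424 + 0.7424 = 1.4848 ≈ 1.485
Degrees of freedom = 2 − 1 = 1; critical value at α = 0.05 is 3.841.
Since 1.485 < 3.841, we fail to reject the null hypothesis — the data are consistent with the 1:1 ratio.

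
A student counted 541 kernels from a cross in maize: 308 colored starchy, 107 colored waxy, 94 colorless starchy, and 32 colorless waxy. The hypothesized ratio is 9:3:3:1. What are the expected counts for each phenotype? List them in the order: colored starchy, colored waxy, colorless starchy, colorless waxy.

The 9:3:3:1 ratio has 16 parts, so with N = 541 the expected counts are:
  colored starchy: 541 × 9/16 = 304.3125
  colored waxy: 541 × 3/16 = 101.4375
  colorless starchy: 541 × 3/16 = 101.4375
  colorless waxy: 541 × 1/16 = 33.8125

304.3125, 101.4375, 101.4375, 33.8125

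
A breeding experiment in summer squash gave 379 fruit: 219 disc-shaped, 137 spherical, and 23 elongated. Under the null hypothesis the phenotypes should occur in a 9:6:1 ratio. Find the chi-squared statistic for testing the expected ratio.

0.363

Expected counts for N = 379 under a 9:6:1 ratio (total parts = 16):
  disc-shaped: 379 × 9/16 = 213.1875
  spherical: 379 × 6/16 = 142.125
  elongated: 379 × 1/16 = 23.6875
χ² = Σ (O − E)² / E
  disc-shaped: (219 − 213.1875)² / 213.1875 = 0.1585
  spherical: (137 − 142.125)² / 142.125 = 0.1848
  elongated: (23 − 23.6875)² / 23.6875 = 0.0200
χ² = 0.1585 + 0.1848 + 0.0200 = 0.3633 ≈ 0.363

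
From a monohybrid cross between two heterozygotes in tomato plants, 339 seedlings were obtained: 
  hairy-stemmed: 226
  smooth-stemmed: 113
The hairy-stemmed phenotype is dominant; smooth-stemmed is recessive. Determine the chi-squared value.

12.556

For a monohybrid cross between heterozygotes with complete dominance, the expected phenotypic ratio is 3:1.
The 3:1 ratio has 4 parts, so with N = 339 the expected counts are:
  hairy-stemmed: 339 × 3/4 = 254.25
  smooth-stemmed: 339 × 1/4 = 84.75
χ² = Σ (O − E)² / E
  hairy-stemmed: (226 − 254.25)² / 254.25 = 3.1389
  smooth-stemmed: (113 − 84.75)² / 84.75 = 9.4167
χ² = 3.1389 + 9.4167 = 12.5556 ≈ 12.556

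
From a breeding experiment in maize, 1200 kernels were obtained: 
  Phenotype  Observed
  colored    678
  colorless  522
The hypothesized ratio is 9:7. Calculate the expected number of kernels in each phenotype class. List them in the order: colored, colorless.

675, 525

Expected counts for N = 1200 under a 9:7 ratio (total parts = 16):
  colored: 1200 × 9/16 = 675
  colorless: 1200 × 7/16 = 525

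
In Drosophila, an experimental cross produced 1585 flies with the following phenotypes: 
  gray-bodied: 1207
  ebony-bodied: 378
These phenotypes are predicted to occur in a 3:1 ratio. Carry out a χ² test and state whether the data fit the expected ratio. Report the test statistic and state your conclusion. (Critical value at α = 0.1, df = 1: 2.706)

1.121; consistent

Under the 3:1 hypothesis (Σ ratio = 4, N = 1585):
  gray-bodied: 1585 × 3/4 = 1188.75
  ebony-bodied: 1585 × 1/4 = 396.25
χ² = Σ (O − E)² / E
  gray-bodied: (1207 − 1188.75)² / 1188.75 = 0.2802
  ebony-bodied: (378 − 396.25)² / 396.25 = 0.8405
χ² = 0.2802 + 0.8405 = 1.1207 ≈ 1.121
Degrees of freedom = 2 − 1 = 1; critical value at α = 0.1 is 2.706.
Since 1.121 < 2.706, we fail to reject the null hypothesis — the data are consistent with the 3:1 ratio.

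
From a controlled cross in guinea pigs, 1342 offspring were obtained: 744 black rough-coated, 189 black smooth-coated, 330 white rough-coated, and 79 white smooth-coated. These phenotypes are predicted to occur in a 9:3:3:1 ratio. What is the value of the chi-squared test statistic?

40.438

The 9:3:3:1 ratio has 16 parts, so with N = 1342 the expected counts are:
  black rough-coated: 1342 × 9/16 = 754.875
  black smooth-coated: 1342 × 3/16 = 251.625
  white rough-coated: 1342 × 3/16 = 251.625
  white smooth-coated: 1342 × 1/16 = 83.875
χ² = Σ (O − E)² / E
  black rough-coated: (744 − 754.875)² / 754.875 = 0.1567
  black smooth-coated: (189 − 251.625)² / 251.625 = 15.5863
  white rough-coated: (330 − 251.625)² / 251.625 = 24.4119
  white smooth-coated: (79 − 83.875)² / 83.875 = 0.2833
χ² = 0.1567 + 15.5863 + 24.4119 + 0.2833 = 40.4382 ≈ 40.438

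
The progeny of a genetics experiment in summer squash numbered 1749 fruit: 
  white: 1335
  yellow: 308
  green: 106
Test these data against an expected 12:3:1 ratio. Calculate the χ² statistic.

1.725

The 12:3:1 ratio has 16 parts, so with N = 1749 the expected counts are:
  white: 1749 × 12/16 = 1311.75
  yellow: 1749 × 3/16 = 327.9375
  green: 1749 × 1/16 = 109.3125
χ² = Σ (O − E)² / E
  white: (1335 − 1311.75)² / 1311.75 = 0.4121
  yellow: (308 − 327.9375)² / 327.9375 = 1.2121
  green: (106 − 109.3125)² / 109.3125 = 0.1004
χ² = 0.4121 + 1.2121 + 0.1004 = 1.7246 ≈ 1.725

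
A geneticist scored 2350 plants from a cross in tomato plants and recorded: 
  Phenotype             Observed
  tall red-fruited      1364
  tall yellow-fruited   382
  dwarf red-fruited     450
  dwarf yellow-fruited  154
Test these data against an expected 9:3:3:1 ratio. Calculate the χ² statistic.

Total ratio parts = 16. Expected numbers out of 2350:
  tall red-fruited: 2350 × 9/16 = 1321.875
  tall yellow-fruited: 2350 × 3/16 = 440.625
  dwarf red-fruited: 2350 × 3/16 = 440.625
  dwarf yellow-fruited: 2350 × 1/16 = 146.875
χ² = Σ (O − E)² / E
  tall red-fruited: (1364 − 1321.875)² / 1321.875 = 1.3424
  tall yellow-fruited: (382 − 440.625)² / 440.625 = 7.8000
  dwarf red-fruited: (450 − 440.625)² / 440.625 = 0.1995
  dwarf yellow-fruited: (154 − 146.875)² / 146.875 = 0.3456
χ² = 1.3424 + 7.8000 + 0.1995 + 0.3456 = 9.6875 ≈ 9.688

9.688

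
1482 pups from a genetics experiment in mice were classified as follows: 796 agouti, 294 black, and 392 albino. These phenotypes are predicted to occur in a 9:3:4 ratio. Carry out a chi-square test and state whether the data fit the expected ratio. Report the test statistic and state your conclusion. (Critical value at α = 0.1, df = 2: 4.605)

Under the 9:3:4 hypothesis (Σ ratio = 16, N = 1482):
  agouti: 1482 × 9/16 = 833.625
  black: 1482 × 3/16 = 277.875
  albino: 1482 × 4/16 = 370.5
χ² = Σ (O − E)² / E
  agouti: (796 − 833.625)² / 833.625 = 1.6982
  black: (294 − 277.875)² / 277.875 = 0.9357
  albino: (392 − 370.5)² / 370.5 = 1.2476
χ² = 1.6982 + 0.9357 + 1.2476 = 3.8815 ≈ 3.882
Degrees of freedom = 3 − 1 = 2; critical value at α = 0.1 is 4.605.
Since 3.882 < 4.605, we fail to reject the null hypothesis — the data are consistent with the 9:3:4 ratio.

3.882; consistent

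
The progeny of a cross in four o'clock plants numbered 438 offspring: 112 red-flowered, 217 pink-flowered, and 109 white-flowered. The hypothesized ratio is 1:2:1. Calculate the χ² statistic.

The 1:2:1 ratio has 4 parts, so with N = 438 the expected counts are:
  red-flowered: 438 × 1/4 = 109.5
  pink-flowered: 438 × 2/4 = 219
  white-flowered: 438 × 1/4 = 109.5
χ² = Σ (O − E)² / E
  red-flowered: (112 − 109.5)² / 109.5 = 0.0571
  pink-flowered: (217 − 219)² / 219 = 0.0183
  white-flowered: (109 − 109.5)² / 109.5 = 0.0023
χ² = 0.0571 + 0.0183 + 0.0023 = 0.0777 ≈ 0.078

0.078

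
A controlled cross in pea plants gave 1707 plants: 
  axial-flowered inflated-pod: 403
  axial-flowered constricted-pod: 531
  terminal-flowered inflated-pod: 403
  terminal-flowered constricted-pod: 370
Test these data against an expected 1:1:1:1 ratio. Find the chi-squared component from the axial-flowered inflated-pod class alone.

1.322

Under the 1:1:1:1 hypothesis (Σ ratio = 4, N = 1707):
  axial-flowered inflated-pod: 1707 × 1/4 = 426.75
  axial-flowered constricted-pod: 1707 × 1/4 = 426.75
  terminal-flowered inflated-pod: 1707 × 1/4 = 426.75
  terminal-flowered constricted-pod: 1707 × 1/4 = 426.75
Contribution of axial-flowered inflated-pod: (403 − 426.75)² / 426.75 = 1.3218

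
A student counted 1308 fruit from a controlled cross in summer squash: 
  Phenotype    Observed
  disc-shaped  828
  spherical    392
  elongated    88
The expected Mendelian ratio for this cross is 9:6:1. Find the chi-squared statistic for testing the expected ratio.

The 9:6:1 ratio has 16 parts, so with N = 1308 the expected counts are:
  disc-shaped: 1308 × 9/16 = 735.75
  spherical: 1308 × 6/16 = 490.5
  elongated: 1308 × 1/16 = 81.75
χ² = Σ (O − E)² / E
  disc-shaped: (828 − 735.75)² / 735.75 = 11.5665
  spherical: (392 − 490.5)² / 490.5 = 19.7803
  elongated: (88 − 81.75)² / 81.75 = 0.4778
χ² = 11.5665 + 19.7803 + 0.4778 = 31.8246 ≈ 31.825

31.825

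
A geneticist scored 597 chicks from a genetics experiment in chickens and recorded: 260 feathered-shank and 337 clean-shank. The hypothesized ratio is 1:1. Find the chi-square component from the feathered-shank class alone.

4.966

Under the 1:1 hypothesis (Σ ratio = 2, N = 597):
  feathered-shank: 597 × 1/2 = 298.5
  clean-shank: 597 × 1/2 = 298.5
Contribution of feathered-shank: (260 − 298.5)² / 298.5 = 4.9657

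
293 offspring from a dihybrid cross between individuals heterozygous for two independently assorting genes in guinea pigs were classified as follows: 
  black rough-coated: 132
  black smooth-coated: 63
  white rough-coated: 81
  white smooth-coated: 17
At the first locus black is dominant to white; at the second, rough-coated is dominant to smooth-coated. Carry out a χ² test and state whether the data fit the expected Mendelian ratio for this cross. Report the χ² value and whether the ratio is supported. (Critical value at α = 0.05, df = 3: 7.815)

20.174; not consistent

A dihybrid F₂ with independent assortment and complete dominance at both loci gives a 9:3:3:1 phenotypic ratio.
The 9:3:3:1 ratio has 16 parts, so with N = 293 the expected counts are:
  black rough-coated: 293 × 9/16 = 164.8125
  black smooth-coated: 293 × 3/16 = 54.9375
  white rough-coated: 293 × 3/16 = 54.9375
  white smooth-coated: 293 × 1/16 = 18.3125
χ² = Σ (O − E)² / E
  black rough-coated: (132 − 164.8125)² / 164.8125 = 6.5326
  black smooth-coated: (63 − 54.9375)² / 54.9375 = 1.1832
  white rough-coated: (81 − 54.9375)² / 54.9375 = 12.3641
  white smooth-coated: (17 − 18.3125)² / 18.3125 = 0.0941
χ² = 6.5326 + 1.1832 + 12.3641 + 0.0941 = 20.174
Degrees of freedom = 4 − 1 = 3; critical value at α = 0.05 is 7.815.
Since 20.174 > 7.815, we reject the null hypothesis — the data do not fit the 9:3:3:1 ratio.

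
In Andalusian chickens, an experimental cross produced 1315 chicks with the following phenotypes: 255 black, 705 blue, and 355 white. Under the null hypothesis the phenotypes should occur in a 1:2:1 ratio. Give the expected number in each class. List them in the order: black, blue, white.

328.75, 657.5, 328.75

Under the 1:2:1 hypothesis (Σ ratio = 4, N = 1315):
  black: 1315 × 1/4 = 328.75
  blue: 1315 × 2/4 = 657.5
  white: 1315 × 1/4 = 328.75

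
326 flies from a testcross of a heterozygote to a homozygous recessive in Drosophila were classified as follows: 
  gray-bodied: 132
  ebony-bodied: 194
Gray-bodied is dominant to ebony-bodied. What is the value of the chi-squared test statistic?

A testcross of a heterozygote (Aa × aa) gives a 1:1 phenotypic ratio.
Expected counts for N = 326 under a 1:1 ratio (total parts = 2):
  gray-bodied: 326 × 1/2 = 163
  ebony-bodied: 326 × 1/2 = 163
χ² = Σ (O − E)² / E
  gray-bodied: (132 − 163)² / 163 = 5.8957
  ebony-bodied: (194 − 163)² / 163 = 5.8957
χ² = 5.8957 + 5.8957 = 11.7914 ≈ 11.791

11.791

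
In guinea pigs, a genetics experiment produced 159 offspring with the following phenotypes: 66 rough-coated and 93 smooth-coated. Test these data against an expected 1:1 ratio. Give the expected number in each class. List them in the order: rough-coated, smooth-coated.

Total ratio parts = 2. Expected numbers out of 159:
  rough-coated: 159 × 1/2 = 79.5
  smooth-coated: 159 × 1/2 = 79.5

79.5, 79.5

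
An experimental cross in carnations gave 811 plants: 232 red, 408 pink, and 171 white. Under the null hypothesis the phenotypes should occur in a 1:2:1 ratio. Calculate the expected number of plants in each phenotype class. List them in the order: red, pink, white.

202.75, 405.5, 202.75

Under the 1:2:1 hypothesis (Σ ratio = 4, N = 811):
  red: 811 × 1/4 = 202.75
  pink: 811 × 2/4 = 405.5
  white: 811 × 1/4 = 202.75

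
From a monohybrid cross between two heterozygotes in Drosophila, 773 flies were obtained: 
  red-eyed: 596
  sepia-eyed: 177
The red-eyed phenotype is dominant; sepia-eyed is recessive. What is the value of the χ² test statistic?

1.822

For a monohybrid cross between heterozygotes with complete dominance, the expected phenotypic ratio is 3:1.
The 3:1 ratio has 4 parts, so with N = 773 the expected counts are:
  red-eyed: 773 × 3/4 = 579.75
  sepia-eyed: 773 × 1/4 = 193.25
χ² = Σ (O − E)² / E
  red-eyed: (596 − 579.75)² / 579.75 = 0.4555
  sepia-eyed: (177 − 193.25)² / 193.25 = 1.3664
χ² = 0.4555 + 1.3664 = 1.8219 ≈ 1.822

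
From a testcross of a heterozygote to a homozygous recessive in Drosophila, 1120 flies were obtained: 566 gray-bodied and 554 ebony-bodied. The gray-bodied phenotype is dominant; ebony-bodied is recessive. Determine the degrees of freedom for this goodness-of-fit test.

A testcross of a heterozygote (Aa × aa) gives a 1:1 phenotypic ratio.
A goodness-of-fit test with 2 phenotype classes has df = 2 − 1 = 1.

1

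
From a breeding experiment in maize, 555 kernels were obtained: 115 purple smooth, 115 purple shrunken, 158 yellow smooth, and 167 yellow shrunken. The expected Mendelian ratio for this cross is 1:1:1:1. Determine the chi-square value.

Under the 1:1:1:1 hypothesis (Σ ratio = 4, N = 555):
  purple smooth: 555 × 1/4 = 138.75
  purple shrunken: 555 × 1/4 = 138.75
  yellow smooth: 555 × 1/4 = 138.75
  yellow shrunken: 555 × 1/4 = 138.75
χ² = Σ (O − E)² / E
  purple smooth: (115 − 138.75)² / 138.75 = 4.0653
  purple shrunken: (115 − 138.75)² / 138.75 = 4.0653
  yellow smooth: (158 − 138.75)² / 138.75 = 2.6707
  yellow shrunken: (167 − 138.75)² / 138.75 = 5.7518
χ² = 4.0653 + 4.0653 + 2.6707 + 5.7518 = 16.5531 ≈ 16.553

16.553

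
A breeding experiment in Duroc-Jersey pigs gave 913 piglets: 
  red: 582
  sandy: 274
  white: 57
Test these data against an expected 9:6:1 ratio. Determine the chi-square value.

22.775

Expected counts for N = 913 under a 9:6:1 ratio (total parts = 16):
  red: 913 × 9/16 = 513.5625
  sandy: 913 × 6/16 = 342.375
  white: 913 × 1/16 = 57.0625
χ² = Σ (O − E)² / E
  red: (582 − 513.5625)² / 513.5625 = 9.1200
  sandy: (274 − 342.375)² / 342.375 = 13.6550
  white: (57 − 57.0625)² / 57.0625 = 0.0001
χ² = 9.1200 + 13.6550 + 0.0001 = 22.7751 ≈ 22.775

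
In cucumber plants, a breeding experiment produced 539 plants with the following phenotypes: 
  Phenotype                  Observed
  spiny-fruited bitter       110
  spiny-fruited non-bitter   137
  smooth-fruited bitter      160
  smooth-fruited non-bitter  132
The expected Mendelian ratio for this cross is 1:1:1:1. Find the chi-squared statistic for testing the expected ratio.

The 1:1:1:1 ratio has 4 parts, so with N = 539 the expected counts are:
  spiny-fruited bitter: 539 × 1/4 = 134.75
  spiny-fruited non-bitter: 539 × 1/4 = 134.75
  smooth-fruited bitter: 539 × 1/4 = 134.75
  smooth-fruited non-bitter: 539 × 1/4 = 134.75
χ² = Σ (O − E)² / E
  spiny-fruited bitter: (110 − 134.75)² / 134.75 = 4.5459
  spiny-fruited non-bitter: (137 − 134.75)² / 134.75 = 0.0376
  smooth-fruited bitter: (160 − 134.75)² / 134.75 = 4.7314
  smooth-fruited non-bitter: (132 − 134.75)² / 134.75 = 0.0561
χ² = 4.5459 + 0.0376 + 4.7314 + 0.0561 = 9.371

9.371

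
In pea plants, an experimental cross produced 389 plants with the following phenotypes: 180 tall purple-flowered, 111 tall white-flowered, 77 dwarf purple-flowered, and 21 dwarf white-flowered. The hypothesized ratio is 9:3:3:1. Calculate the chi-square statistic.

27.425

Under the 9:3:3:1 hypothesis (Σ ratio = 16, N = 389):
  tall purple-flowered: 389 × 9/16 = 218.8125
  tall white-flowered: 389 × 3/16 = 72.9375
  dwarf purple-flowered: 389 × 3/16 = 72.9375
  dwarf white-flowered: 389 × 1/16 = 24.3125
χ² = Σ (O − E)² / E
  tall purple-flowered: (180 − 218.8125)² / 218.8125 = 6.8845
  tall white-flowered: (111 − 72.9375)² / 72.9375 = 19.8629
  dwarf purple-flowered: (77 − 72.9375)² / 72.9375 = 0.2263
  dwarf white-flowered: (21 − 24.3125)² / 24.3125 = 0.4513
χ² = 6.8845 + 19.8629 + 0.2263 + 0.4513 = 27.425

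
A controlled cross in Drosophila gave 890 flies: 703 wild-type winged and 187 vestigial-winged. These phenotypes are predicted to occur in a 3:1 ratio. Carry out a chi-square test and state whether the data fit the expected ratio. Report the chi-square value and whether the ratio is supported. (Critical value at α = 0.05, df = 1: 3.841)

7.552; not consistent

Total ratio parts = 4. Expected numbers out of 890:
  wild-type winged: 890 × 3/4 = 667.5
  vestigial-winged: 890 × 1/4 = 222.5
χ² = Σ (O − E)² / E
  wild-type winged: (703 − 667.5)² / 667.5 = 1.8880
  vestigial-winged: (187 − 222.5)² / 222.5 = 5.6640
χ² = 1.8880 + 5.6640 = 7.552
Degrees of freedom = 2 − 1 = 1; critical value at α = 0.05 is 3.841.
Since 7.552 > 3.841, we reject the null hypothesis — the data do not fit the 3:1 ratio.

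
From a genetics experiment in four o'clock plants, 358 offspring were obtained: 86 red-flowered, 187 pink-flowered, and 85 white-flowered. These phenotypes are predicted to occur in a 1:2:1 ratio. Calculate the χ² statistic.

0.721

Total ratio parts = 4. Expected numbers out of 358:
  red-flowered: 358 × 1/4 = 89.5
  pink-flowered: 358 × 2/4 = 179
  white-flowered: 358 × 1/4 = 89.5
χ² = Σ (O − E)² / E
  red-flowered: (86 − 89.5)² / 89.5 = 0.1369
  pink-flowered: (187 − 179)² / 179 = 0.3575
  white-flowered: (85 − 89.5)² / 89.5 = 0.2263
χ² = 0.1369 + 0.3575 + 0.2263 = 0.7207 ≈ 0.721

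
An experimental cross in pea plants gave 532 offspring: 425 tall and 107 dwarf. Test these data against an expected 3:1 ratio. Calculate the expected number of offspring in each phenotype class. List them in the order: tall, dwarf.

399, 133

Under the 3:1 hypothesis (Σ ratio = 4, N = 532):
  tall: 532 × 3/4 = 399
  dwarf: 532 × 1/4 = 133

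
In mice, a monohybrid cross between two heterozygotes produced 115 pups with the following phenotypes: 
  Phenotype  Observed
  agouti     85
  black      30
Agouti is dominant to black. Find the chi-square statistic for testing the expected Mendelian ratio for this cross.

For a monohybrid cross between heterozygotes with complete dominance, the expected phenotypic ratio is 3:1.
Under the 3:1 hypothesis (Σ ratio = 4, N = 115):
  agouti: 115 × 3/4 = 86.25
  black: 115 × 1/4 = 28.75
χ² = Σ (O − E)² / E
  agouti: (85 − 86.25)² / 86.25 = 0.0181
  black: (30 − 28.75)² / 28.75 = 0.0543
χ² = 0.0181 + 0.0543 = 0.0724 ≈ 0.072

0.072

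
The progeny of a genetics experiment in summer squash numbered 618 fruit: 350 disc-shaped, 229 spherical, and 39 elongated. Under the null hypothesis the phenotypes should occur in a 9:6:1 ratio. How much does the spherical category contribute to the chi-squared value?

Under the 9:6:1 hypothesis (Σ ratio = 16, N = 618):
  disc-shaped: 618 × 9/16 = 347.625
  spherical: 618 × 6/16 = 231.75
  elongated: 618 × 1/16 = 38.625
Contribution of spherical: (229 − 231.75)² / 231.75 = 0.0326

0.033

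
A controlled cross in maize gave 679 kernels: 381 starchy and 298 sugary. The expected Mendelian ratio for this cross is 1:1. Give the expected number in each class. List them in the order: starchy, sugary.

Expected counts for N = 679 under a 1:1 ratio (total parts = 2):
  starchy: 679 × 1/2 = 339.5
  sugary: 679 × 1/2 = 339.5

339.5, 339.5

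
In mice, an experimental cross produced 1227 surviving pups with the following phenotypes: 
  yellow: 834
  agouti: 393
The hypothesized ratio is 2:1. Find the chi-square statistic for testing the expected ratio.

Expected counts for N = 1227 under a 2:1 ratio (total parts = 3):
  yellow: 1227 × 2/3 = 818
  agouti: 1227 × 1/3 = 409
χ² = Σ (O − E)² / E
  yellow: (834 − 818)² / 818 = 0.3130
  agouti: (393 − 409)² / 409 = 0.6259
χ² = 0.3130 + 0.6259 = 0.9389 ≈ 0.939

0.939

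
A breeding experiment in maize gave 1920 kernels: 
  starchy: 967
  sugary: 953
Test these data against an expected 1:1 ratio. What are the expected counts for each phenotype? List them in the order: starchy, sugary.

Expected counts for N = 1920 under a 1:1 ratio (total parts = 2):
  starchy: 1920 × 1/2 = 960
  sugary: 1920 × 1/2 = 960

960, 960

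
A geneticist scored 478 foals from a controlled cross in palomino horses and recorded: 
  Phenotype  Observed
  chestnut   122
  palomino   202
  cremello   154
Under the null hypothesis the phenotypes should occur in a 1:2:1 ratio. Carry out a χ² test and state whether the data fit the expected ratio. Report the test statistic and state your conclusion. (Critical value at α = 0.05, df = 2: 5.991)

Expected counts for N = 478 under a 1:2:1 ratio (total parts = 4):
  chestnut: 478 × 1/4 = 119.5
  palomino: 478 × 2/4 = 239
  cremello: 478 × 1/4 = 119.5
χ² = Σ (O − E)² / E
  chestnut: (122 − 119.5)² / 119.5 = 0.0523
  palomino: (202 − 239)² / 239 = 5.7280
  cremello: (154 − 119.5)² / 119.5 = 9.9603
χ² = 0.0523 + 5.7280 + 9.9603 = 15.7406 ≈ 15.741
Degrees of freedom = 3 − 1 = 2; critical value at α = 0.05 is 5.991.
Since 15.741 > 5.991, we reject the null hypothesis — the data do not fit the 1:2:1 ratio.

15.741; not consistent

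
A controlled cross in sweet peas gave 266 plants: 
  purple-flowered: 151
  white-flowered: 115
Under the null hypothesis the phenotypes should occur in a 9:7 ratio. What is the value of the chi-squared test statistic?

0.029

Total ratio parts = 16. Expected numbers out of 266:
  purple-flowered: 266 × 9/16 = 149.625
  white-flowered: 266 × 7/16 = 116.375
χ² = Σ (O − E)² / E
  purple-flowered: (151 − 149.625)² / 149.625 = 0.0126
  white-flowered: (115 − 116.375)² / 116.375 = 0.0162
χ² = 0.0126 + 0.0162 = 0.0288 ≈ 0.029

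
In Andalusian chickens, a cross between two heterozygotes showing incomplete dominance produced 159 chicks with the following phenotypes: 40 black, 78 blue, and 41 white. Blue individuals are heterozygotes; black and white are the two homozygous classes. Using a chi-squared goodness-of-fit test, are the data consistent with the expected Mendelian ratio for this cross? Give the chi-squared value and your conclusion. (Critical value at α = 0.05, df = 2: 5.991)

With incomplete dominance, a heterozygote × heterozygote cross gives a 1:2:1 phenotypic ratio.
Under the 1:2:1 hypothesis (Σ ratio = 4, N = 159):
  black: 159 × 1/4 = 39.75
  blue: 159 × 2/4 = 79.5
  white: 159 × 1/4 = 39.75
χ² = Σ (O − E)² / E
  black: (40 − 39.75)² / 39.75 = 0.0016
  blue: (78 − 79.5)² / 79.5 = 0.0283
  white: (41 − 39.75)² / 39.75 = 0.0393
χ² = 0.0016 + 0.0283 + 0.0393 = 0.0692 ≈ 0.069
Degrees of freedom = 3 − 1 = 2; critical value at α = 0.05 is 5.991.
Since 0.069 < 5.991, we fail to reject the null hypothesis — the data are consistent with the 1:2:1 ratio.

0.069; consistent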